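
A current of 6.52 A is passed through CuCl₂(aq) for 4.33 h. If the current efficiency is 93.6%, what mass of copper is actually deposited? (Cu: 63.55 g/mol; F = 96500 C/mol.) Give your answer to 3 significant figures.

Q = 6.52 × 15588 = 1.016×10^5 C
n(e⁻) = 1.016×10^5 / 96500 = 1.053 mol
Cu²⁺ + 2e⁻ → Cu, so theoretical m(Cu) = 0.5265 × 63.55 = 33.46 g
Actual mass = 93.6% × 33.46 = 31.3 g

31.3 g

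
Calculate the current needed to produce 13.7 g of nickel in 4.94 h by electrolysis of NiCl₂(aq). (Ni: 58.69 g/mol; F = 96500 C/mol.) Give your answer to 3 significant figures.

n(Ni) = 13.7 / 58.69 = 0.2334 mol
Ni²⁺ + 2e⁻ → Ni, so n(e⁻) = 2 × 0.2334 = 0.4668 mol
Q = 0.4668 × 96500 = 45050 C
I = Q / t = 45050 / 17784 s = 2.53 A

2.53 A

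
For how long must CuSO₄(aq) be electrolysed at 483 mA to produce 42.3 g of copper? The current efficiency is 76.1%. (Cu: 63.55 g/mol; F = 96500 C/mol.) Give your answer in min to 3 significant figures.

5830 min

n(Cu) = 42.3 / 63.55 = 0.6656 mol
Cu²⁺ + 2e⁻ → Cu, so n(e⁻) = 2 × 0.6656 = 1.331 mol
Q = 1.331 × 96500 / 0.761 = 1.688×10^5 C
t = Q / I = 1.688×10^5 / 0.483 = 3.495×10^5 s = 5830 min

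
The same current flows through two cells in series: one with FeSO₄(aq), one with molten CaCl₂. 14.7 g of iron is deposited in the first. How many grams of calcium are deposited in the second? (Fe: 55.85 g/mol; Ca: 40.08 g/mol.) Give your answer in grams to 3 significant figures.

10.5 g

n(Fe) = 14.7 / 55.85 = 0.2632 mol
Fe²⁺ + 2e⁻ → Fe, so n(e⁻) = 2 × 0.2632 = 0.5264 mol
In series, the same 0.5264 mol of electrons flows through the second cell.
Ca²⁺ + 2e⁻ → Ca, so n(Ca) = 0.5264 / 2 = 0.2632 mol
m(Ca) = 0.2632 × 40.08 = 10.5 g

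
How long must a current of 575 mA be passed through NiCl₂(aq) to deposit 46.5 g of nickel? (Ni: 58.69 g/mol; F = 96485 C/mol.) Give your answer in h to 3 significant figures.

73.9 h

n(Ni) = 46.5 / 58.69 = 0.7923 mol
Ni²⁺ + 2e⁻ → Ni, so n(e⁻) = 2 × 0.7923 = 1.585 mol
Q = 1.585 × 96485 = 1.529×10^5 C
t = Q / I = 1.529×10^5 / 0.575 = 2.659×10^5 s = 73.9 h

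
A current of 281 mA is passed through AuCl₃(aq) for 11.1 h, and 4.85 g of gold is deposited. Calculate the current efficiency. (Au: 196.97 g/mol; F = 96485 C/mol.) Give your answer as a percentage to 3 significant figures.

63.5%

Q = 0.281 × 39960 = 11230 C
n(e⁻) = 11230 / 96485 = 0.1164 mol
Au³⁺ + 3e⁻ → Au, so theoretical n(Au) = 0.03880 mol → 7.642 g
Efficiency = 4.85 / 7.642 = 0.6347 = 63.5%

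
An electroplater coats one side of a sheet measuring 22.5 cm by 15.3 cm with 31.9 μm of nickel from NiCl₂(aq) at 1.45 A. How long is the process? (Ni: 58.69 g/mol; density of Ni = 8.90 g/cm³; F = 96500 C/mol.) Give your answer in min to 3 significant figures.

369 min

Plated area = 22.5 × 15.3 = 344.3 cm²
Volume = 344.3 × 31.9×10⁻⁴ cm = 1.098 cm³
m(Ni) = 1.098 × 8.90 = 9.772 g
n(Ni) = 9.772 / 58.69 = 0.1665 mol; n(e⁻) = 2 × 0.1665 = 0.3330 mol
Q = 0.3330 × 96500 = 32130 C
t = 32130 / 1.45 = 22160 s = 369 min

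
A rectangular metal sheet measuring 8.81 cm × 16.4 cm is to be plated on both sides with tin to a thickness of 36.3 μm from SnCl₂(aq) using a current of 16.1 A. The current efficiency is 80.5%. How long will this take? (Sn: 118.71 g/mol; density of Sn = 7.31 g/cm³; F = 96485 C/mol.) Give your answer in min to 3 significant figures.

Plated area = 2 × 8.81 × 16.4 = 289.0 cm²
Volume = 289.0 × 36.3×10⁻⁴ cm = 1.049 cm³
m(Sn) = 1.049 × 7.31 = 7.668 g
n(Sn) = 7.668 / 118.71 = 0.06459 mol; n(e⁻) = 2 × 0.06459 = 0.1292 mol
Q = 0.1292 × 96485 / 0.805 = 15490 C
t = 15490 / 16.1 = 962.1 s = 16.0 min

16.0 min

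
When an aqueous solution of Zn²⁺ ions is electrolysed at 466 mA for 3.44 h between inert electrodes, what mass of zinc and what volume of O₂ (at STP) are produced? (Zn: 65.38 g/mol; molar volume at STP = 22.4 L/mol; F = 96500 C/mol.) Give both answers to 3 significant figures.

Q = 0.466 × 12384 = 5771 C; n(e⁻) = 5771 / 96500 = 0.05980 mol
Cathode: Zn²⁺ + 2e⁻ → Zn → n(Zn) = 0.05980/2 = 0.02990 mol → 1.95 g
Anode: 2H₂O → O₂ + 4H⁺ + 4e⁻ → n(O₂) = 0.05980/4 = 0.01495 mol → 0.335 L

1.95 g Zn; 0.335 L O₂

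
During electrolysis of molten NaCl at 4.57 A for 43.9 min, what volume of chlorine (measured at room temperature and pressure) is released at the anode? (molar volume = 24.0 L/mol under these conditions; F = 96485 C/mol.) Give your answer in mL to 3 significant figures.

Q = 4.57 A × 2634 s = 12040 C
n(e⁻) = 12040 / 96485 = 0.1248 mol
2Cl⁻ → Cl₂ + 2e⁻, so n(Cl₂) = 0.1248 / 2 = 0.06240 mol
V = 0.06240 × 24.0 = 1.498 L
= 1500 mL

1500 mL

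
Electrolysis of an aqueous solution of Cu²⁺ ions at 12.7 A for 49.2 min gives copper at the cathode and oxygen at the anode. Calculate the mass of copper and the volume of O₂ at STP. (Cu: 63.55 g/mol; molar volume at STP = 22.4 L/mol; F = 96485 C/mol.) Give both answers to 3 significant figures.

Q = 12.7 × 2952 = 37490 C; n(e⁻) = 37490 / 96485 = 0.3886 mol
Cathode: Cu²⁺ + 2e⁻ → Cu → n(Cu) = 0.3886/2 = 0.1943 mol → 12.3 g
Anode: 2H₂O → O₂ + 4H⁺ + 4e⁻ → n(O₂) = 0.3886/4 = 0.09715 mol → 2.18 L

12.3 g Cu; 2.18 L O₂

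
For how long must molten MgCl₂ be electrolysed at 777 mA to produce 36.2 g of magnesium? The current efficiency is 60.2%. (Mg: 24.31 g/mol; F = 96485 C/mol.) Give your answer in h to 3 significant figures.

171 h

n(Mg) = 36.2 / 24.31 = 1.489 mol
Mg²⁺ + 2e⁻ → Mg, so n(e⁻) = 2 × 1.489 = 2.978 mol
Q = 2.978 × 96485 / 0.602 = 4.773×10^5 C
t = Q / I = 4.773×10^5 / 0.777 = 6.143×10^5 s = 171 h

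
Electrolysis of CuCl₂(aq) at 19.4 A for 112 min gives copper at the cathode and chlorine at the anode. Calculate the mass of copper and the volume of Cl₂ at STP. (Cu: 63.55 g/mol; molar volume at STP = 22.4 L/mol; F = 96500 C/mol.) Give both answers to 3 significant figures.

Q = 19.4 × 6720 = 1.304×10^5 C; n(e⁻) = 1.304×10^5 / 96500 = 1.351 mol
Cathode: Cu²⁺ + 2e⁻ → Cu → n(Cu) = 1.351/2 = 0.6755 mol → 42.9 g
Anode: 2Cl⁻ → Cl₂ + 2e⁻ → n(Cl₂) = 1.351/2 = 0.6755 mol → 15.1 L

42.9 g Cu; 15.1 L Cl₂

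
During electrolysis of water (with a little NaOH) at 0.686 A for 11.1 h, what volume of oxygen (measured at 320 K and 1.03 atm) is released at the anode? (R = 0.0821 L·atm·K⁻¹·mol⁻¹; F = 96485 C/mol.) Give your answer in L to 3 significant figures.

Charge passed = 0.686 × 39960 = 27410 C
n(e⁻) = Q/F = 27410/96485 = 0.2841 mol
2H₂O → O₂ + 4H⁺ + 4e⁻, so n(O₂) = 0.2841 / 4 = 0.07103 mol
V = nRT/P = 0.07103 × 0.0821 × 320 / 1.03 = 1.812 L

1.81 L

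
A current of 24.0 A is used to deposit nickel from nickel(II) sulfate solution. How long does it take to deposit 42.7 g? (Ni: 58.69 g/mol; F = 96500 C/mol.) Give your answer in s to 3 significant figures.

5850 s

n(Ni) = 42.7 / 58.69 = 0.7276 mol
Ni²⁺ + 2e⁻ → Ni, so n(e⁻) = 2 × 0.7276 = 1.455 mol
Q = 1.455 × 96500 = 1.404×10^5 C
t = Q / I = 1.404×10^5 / 24.0 = 5850 s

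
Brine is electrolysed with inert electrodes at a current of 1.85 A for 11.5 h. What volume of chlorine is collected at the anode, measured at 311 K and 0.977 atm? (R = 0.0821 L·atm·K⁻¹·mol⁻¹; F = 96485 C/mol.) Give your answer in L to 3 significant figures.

10.4 L

Q = It = 1.85 × 41400 = 76590 C
n(e⁻) = 76590 / 96485 = 0.7938 mol
2Cl⁻ → Cl₂ + 2e⁻, so n(Cl₂) = 0.7938 / 2 = 0.3969 mol
V = nRT/P = 0.3969 × 0.0821 × 311 / 0.977 = 10.37 L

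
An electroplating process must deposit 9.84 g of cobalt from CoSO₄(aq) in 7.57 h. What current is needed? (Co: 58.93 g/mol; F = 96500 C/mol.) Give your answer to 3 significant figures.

n(Co) = 9.84 / 58.93 = 0.1670 mol
Co²⁺ + 2e⁻ → Co, so n(e⁻) = 2 × 0.1670 = 0.3340 mol
Q = 0.3340 × 96500 = 32230 C
I = Q / t = 32230 / 27252 s = 1.18 A

1.18 A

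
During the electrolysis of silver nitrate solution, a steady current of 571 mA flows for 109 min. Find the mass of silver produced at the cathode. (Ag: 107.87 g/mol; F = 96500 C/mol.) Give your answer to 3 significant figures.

4.17 g

Charge passed = 0.571 × 6540 = 3734 C
Moles of electrons = 3734 / 96500 = 0.03869 mol
Ag⁺ + e⁻ → Ag, so n(Ag) = 0.03869 mol
m = 0.03869 × 107.87 = 4.17 g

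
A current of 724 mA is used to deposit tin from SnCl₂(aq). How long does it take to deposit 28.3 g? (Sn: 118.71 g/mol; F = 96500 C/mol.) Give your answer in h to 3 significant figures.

n(Sn) = 28.3 / 118.71 = 0.2384 mol
Sn²⁺ + 2e⁻ → Sn, so n(e⁻) = 2 × 0.2384 = 0.4768 mol
Q = 0.4768 × 96500 = 46010 C
t = Q / I = 46010 / 0.724 = 63550 s = 17.7 h

17.7 h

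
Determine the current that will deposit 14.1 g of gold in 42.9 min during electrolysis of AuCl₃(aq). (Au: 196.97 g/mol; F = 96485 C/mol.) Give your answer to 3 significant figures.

n(Au) = 14.1 / 196.97 = 0.07158 mol
Au³⁺ + 3e⁻ → Au, so n(e⁻) = 3 × 0.07158 = 0.2147 mol
Q = 0.2147 × 96485 = 20720 C
I = Q / t = 20720 / 2574 s = 8.05 A

8.05 A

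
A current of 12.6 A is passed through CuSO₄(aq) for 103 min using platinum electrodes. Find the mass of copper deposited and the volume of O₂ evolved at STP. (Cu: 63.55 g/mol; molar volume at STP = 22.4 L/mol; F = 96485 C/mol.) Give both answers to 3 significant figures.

Q = 12.6 × 6180 = 77870 C; n(e⁻) = 77870 / 96485 = 0.8071 mol
Cathode: Cu²⁺ + 2e⁻ → Cu → n(Cu) = 0.8071/2 = 0.4036 mol → 25.6 g
Anode: 2H₂O → O₂ + 4H⁺ + 4e⁻ → n(O₂) = 0.8071/4 = 0.2018 mol → 4.52 L

25.6 g Cu; 4.52 L O₂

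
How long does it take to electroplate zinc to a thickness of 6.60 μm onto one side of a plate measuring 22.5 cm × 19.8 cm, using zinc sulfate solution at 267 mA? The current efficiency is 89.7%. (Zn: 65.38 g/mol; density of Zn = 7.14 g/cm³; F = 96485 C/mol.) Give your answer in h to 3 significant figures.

7.19 h

Plated area = 22.5 × 19.8 = 445.5 cm²
Volume = 445.5 × 6.60×10⁻⁴ cm = 0.2940 cm³
m(Zn) = 0.2940 × 7.14 = 2.099 g
n(Zn) = 2.099 / 65.38 = 0.03210 mol; n(e⁻) = 2 × 0.03210 = 0.06420 mol
Q = 0.06420 × 96485 / 0.897 = 6906 C
t = 6906 / 0.267 = 25870 s = 7.19 h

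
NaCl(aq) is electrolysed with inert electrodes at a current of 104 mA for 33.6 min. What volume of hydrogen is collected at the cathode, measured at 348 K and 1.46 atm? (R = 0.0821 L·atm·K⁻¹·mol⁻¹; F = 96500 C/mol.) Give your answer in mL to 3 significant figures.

Q = It = 0.104 × 2016 = 209.7 C
n(e⁻) = Q/F = 209.7/96500 = 0.002173 mol
2H⁺ + 2e⁻ → H₂, so n(H₂) = 0.002173 / 2 = 0.001087 mol
V = nRT/P = 0.001087 × 0.0821 × 348 / 1.46 = 0.02127 L
= 21.3 mL

21.3 mL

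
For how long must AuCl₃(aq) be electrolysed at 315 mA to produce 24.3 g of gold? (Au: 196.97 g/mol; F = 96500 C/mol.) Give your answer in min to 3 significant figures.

1890 min

n(Au) = 24.3 / 196.97 = 0.1234 mol
Au³⁺ + 3e⁻ → Au, so n(e⁻) = 3 × 0.1234 = 0.3702 mol
Q = 0.3702 × 96500 = 35720 C
t = Q / I = 35720 / 0.315 = 1.134×10^5 s = 1890 min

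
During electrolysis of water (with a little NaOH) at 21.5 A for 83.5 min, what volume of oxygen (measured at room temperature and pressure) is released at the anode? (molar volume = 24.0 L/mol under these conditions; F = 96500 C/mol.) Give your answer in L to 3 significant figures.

Q = 21.5 A × 5010 s = 1.077×10^5 C
n(e⁻) = Q/F = 1.077×10^5/96500 = 1.116 mol
2H₂O → O₂ + 4H⁺ + 4e⁻, so n(O₂) = 1.116 / 4 = 0.2790 mol
V = 0.2790 × 24.0 = 6.696 L

6.70 L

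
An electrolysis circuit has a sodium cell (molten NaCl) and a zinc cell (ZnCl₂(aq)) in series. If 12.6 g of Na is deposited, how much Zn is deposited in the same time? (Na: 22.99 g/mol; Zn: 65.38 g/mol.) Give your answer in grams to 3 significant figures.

n(Na) = 12.6 / 22.99 = 0.5481 mol
Na⁺ + e⁻ → Na, so n(e⁻) = 0.5481 mol
The cells are in series, so the same charge (and hence the same n(e⁻) = 0.5481 mol) passes through both.
Zn²⁺ + 2e⁻ → Zn, so n(Zn) = 0.5481 / 2 = 0.2741 mol
m(Zn) = 0.2741 × 65.38 = 17.9 g

17.9 g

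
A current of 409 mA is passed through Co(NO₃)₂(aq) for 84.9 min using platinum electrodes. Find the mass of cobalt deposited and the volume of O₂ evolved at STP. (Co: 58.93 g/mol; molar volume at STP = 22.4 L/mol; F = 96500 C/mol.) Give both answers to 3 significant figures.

0.636 g Co; 0.121 L O₂

Q = 0.409 × 5094 = 2083 C; n(e⁻) = 2083 / 96500 = 0.02159 mol
Cathode: Co²⁺ + 2e⁻ → Co → n(Co) = 0.02159/2 = 0.01080 mol → 0.636 g
Anode: 2H₂O → O₂ + 4H⁺ + 4e⁻ → n(O₂) = 0.02159/4 = 0.005398 mol → 0.121 L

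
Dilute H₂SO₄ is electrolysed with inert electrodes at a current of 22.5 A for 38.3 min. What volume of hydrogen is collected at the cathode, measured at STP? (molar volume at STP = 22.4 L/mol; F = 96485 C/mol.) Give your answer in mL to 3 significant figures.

Charge passed = 22.5 × 2298 = 51710 C
Moles of electrons = 51710 / 96485 = 0.5359 mol
2H⁺ + 2e⁻ → H₂, so n(H₂) = 0.5359 / 2 = 0.2680 mol
V = 0.2680 × 22.4 = 6.003 L
= 6000 mL

6000 mL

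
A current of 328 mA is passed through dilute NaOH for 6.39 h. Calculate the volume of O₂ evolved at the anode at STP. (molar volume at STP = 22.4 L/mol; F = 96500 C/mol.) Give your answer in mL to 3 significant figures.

438 mL

Q = It = 0.328 × 23004 = 7545 C
n(e⁻) = 7545 / 96500 = 0.07819 mol
2H₂O → O₂ + 4H⁺ + 4e⁻, so n(O₂) = 0.07819 / 4 = 0.01955 mol
V = 0.01955 × 22.4 = 0.4379 L
= 438 mL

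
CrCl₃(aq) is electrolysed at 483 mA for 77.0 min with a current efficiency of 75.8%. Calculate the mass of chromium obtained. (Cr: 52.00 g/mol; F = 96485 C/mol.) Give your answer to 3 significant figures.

Q = 0.483 × 4620 = 2231 C
n(e⁻) = 2231 / 96485 = 0.02312 mol
Cr³⁺ + 3e⁻ → Cr, so theoretical m(Cr) = 0.007707 × 52.00 = 0.4008 g
Actual mass = 75.8% × 0.4008 = 0.304 g

0.304 g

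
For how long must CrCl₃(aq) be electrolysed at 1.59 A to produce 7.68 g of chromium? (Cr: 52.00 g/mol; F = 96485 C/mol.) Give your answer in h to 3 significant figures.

7.47 h

n(Cr) = 7.68 / 52.00 = 0.1477 mol
Cr³⁺ + 3e⁻ → Cr, so n(e⁻) = 3 × 0.1477 = 0.4431 mol
Q = 0.4431 × 96485 = 42750 C
t = Q / I = 42750 / 1.59 = 26890 s = 7.47 h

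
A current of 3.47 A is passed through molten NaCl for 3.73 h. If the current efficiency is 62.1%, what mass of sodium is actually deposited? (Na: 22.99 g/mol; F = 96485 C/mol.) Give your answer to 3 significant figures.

Q = 3.47 × 13428 = 46600 C
n(e⁻) = 46600 / 96485 = 0.4830 mol
Na⁺ + e⁻ → Na, so theoretical m(Na) = 0.4830 × 22.99 = 11.10 g
Actual mass = 62.1% × 11.10 = 6.89 g

6.89 g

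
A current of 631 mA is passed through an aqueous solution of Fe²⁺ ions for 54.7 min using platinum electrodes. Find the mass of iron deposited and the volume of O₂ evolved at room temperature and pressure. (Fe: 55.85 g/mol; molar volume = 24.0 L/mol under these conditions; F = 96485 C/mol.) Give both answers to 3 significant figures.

Q = 0.631 × 3282 = 2071 C; n(e⁻) = 2071 / 96485 = 0.02146 mol
Cathode: Fe²⁺ + 2e⁻ → Fe → n(Fe) = 0.02146/2 = 0.01073 mol → 0.599 g
Anode: 2H₂O → O₂ + 4H⁺ + 4e⁻ → n(O₂) = 0.02146/4 = 0.005365 mol → 0.129 L

0.599 g Fe; 0.129 L O₂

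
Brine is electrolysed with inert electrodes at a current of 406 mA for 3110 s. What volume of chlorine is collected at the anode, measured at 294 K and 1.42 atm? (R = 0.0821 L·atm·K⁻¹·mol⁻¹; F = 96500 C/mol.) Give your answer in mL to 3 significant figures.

Q = 0.406 A × 3110 s = 1263 C
n(e⁻) = Q/F = 1263/96500 = 0.01309 mol
2Cl⁻ → Cl₂ + 2e⁻, so n(Cl₂) = 0.01309 / 2 = 0.006545 mol
V = nRT/P = 0.006545 × 0.0821 × 294 / 1.42 = 0.1113 L
= 111 mL

111 mL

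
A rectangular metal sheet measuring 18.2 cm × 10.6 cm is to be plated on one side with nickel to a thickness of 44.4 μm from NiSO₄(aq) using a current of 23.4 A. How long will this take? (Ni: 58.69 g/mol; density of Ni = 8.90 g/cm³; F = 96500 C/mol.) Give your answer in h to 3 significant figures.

Plated area = 18.2 × 10.6 = 192.9 cm²
Volume = 192.9 × 44.4×10⁻⁴ cm = 0.8565 cm³
m(Ni) = 0.8565 × 8.90 = 7.623 g
n(Ni) = 7.623 / 58.69 = 0.1299 mol; n(e⁻) = 2 × 0.1299 = 0.2598 mol
Q = 0.2598 × 96500 = 25070 C
t = 25070 / 23.4 = 1071 s = 0.298 h

0.298 h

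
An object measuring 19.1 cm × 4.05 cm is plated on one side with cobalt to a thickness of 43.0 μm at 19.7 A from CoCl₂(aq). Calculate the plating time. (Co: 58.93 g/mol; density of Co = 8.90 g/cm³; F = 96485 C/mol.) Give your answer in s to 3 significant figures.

492 s

Plated area = 19.1 × 4.05 = 77.36 cm²
Volume = 77.36 × 43.0×10⁻⁴ cm = 0.3326 cm³
m(Co) = 0.3326 × 8.90 = 2.960 g
n(Co) = 2.960 / 58.93 = 0.05023 mol; n(e⁻) = 2 × 0.05023 = 0.1005 mol
Q = 0.1005 × 96485 = 9697 C
t = 9697 / 19.7 = 492.2 s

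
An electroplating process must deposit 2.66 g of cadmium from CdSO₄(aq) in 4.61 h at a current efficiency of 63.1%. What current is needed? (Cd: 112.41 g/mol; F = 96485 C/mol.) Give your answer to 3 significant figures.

0.436 A

n(Cd) = 2.66 / 112.41 = 0.02366 mol
Cd²⁺ + 2e⁻ → Cd, so n(e⁻) = 2 × 0.02366 = 0.04732 mol
Q = 0.04732 × 96485 / 0.631 = 7236 C
I = Q / t = 7236 / 16596 s = 0.436 A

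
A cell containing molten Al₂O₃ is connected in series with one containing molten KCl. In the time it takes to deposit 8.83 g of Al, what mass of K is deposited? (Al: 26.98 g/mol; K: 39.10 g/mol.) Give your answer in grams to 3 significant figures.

38.4 g

n(Al) = 8.83 / 26.98 = 0.3273 mol
Al³⁺ + 3e⁻ → Al, so n(e⁻) = 3 × 0.3273 = 0.9819 mol
Same current for the same time ⇒ same n(e⁻) = 0.9819 mol in both cells.
K⁺ + e⁻ → K, so n(K) = 0.9819 mol
m(K) = 0.9819 × 39.10 = 38.4 g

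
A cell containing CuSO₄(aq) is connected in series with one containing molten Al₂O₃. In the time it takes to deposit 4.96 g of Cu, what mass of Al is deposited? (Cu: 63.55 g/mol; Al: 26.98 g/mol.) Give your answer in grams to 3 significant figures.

n(Cu) = 4.96 / 63.55 = 0.07805 mol
Cu²⁺ + 2e⁻ → Cu, so n(e⁻) = 2 × 0.07805 = 0.1561 mol
In series, the same 0.1561 mol of electrons flows through the second cell.
Al³⁺ + 3e⁻ → Al, so n(Al) = 0.1561 / 3 = 0.05203 mol
m(Al) = 0.05203 × 26.98 = 1.40 g

1.40 g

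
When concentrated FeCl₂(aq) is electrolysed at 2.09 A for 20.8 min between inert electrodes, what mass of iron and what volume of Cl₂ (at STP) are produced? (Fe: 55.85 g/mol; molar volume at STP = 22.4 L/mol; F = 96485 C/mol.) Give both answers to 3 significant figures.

Q = 2.09 × 1248 = 2608 C; n(e⁻) = 2608 / 96485 = 0.02703 mol
Cathode: Fe²⁺ + 2e⁻ → Fe → n(Fe) = 0.02703/2 = 0.01352 mol → 0.755 g
Anode: 2Cl⁻ → Cl₂ + 2e⁻ → n(Cl₂) = 0.02703/2 = 0.01352 mol → 0.303 L

0.755 g Fe; 0.303 L Cl₂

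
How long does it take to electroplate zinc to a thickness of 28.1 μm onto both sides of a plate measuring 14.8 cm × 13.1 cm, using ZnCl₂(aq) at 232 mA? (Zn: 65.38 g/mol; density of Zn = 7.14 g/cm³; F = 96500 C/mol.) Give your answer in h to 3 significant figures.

Plated area = 2 × 14.8 × 13.1 = 387.8 cm²
Volume = 387.8 × 28.1×10⁻⁴ cm = 1.090 cm³
m(Zn) = 1.090 × 7.14 = 7.783 g
n(Zn) = 7.783 / 65.38 = 0.1190 mol; n(e⁻) = 2 × 0.1190 = 0.2380 mol
Q = 0.2380 × 96500 = 22970 C
t = 22970 / 0.232 = 99010 s = 27.5 h

27.5 h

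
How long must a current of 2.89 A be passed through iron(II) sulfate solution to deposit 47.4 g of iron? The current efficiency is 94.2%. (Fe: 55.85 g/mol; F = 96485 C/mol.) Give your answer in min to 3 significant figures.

1000 min

n(Fe) = 47.4 / 55.85 = 0.8487 mol
Fe²⁺ + 2e⁻ → Fe, so n(e⁻) = 2 × 0.8487 = 1.697 mol
Q = 1.697 × 96485 / 0.942 = 1.738×10^5 C
t = Q / I = 1.738×10^5 / 2.89 = 60140 s = 1000 min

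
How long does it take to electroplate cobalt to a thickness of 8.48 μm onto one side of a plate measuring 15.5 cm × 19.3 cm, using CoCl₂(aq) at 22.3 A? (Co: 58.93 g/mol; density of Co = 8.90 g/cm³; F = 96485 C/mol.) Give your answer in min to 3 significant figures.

5.53 min

Plated area = 15.5 × 19.3 = 299.2 cm²
Volume = 299.2 × 8.48×10⁻⁴ cm = 0.2537 cm³
m(Co) = 0.2537 × 8.90 = 2.258 g
n(Co) = 2.258 / 58.93 = 0.03832 mol; n(e⁻) = 2 × 0.03832 = 0.07664 mol
Q = 0.07664 × 96485 = 7395 C
t = 7395 / 22.3 = 331.6 s = 5.53 min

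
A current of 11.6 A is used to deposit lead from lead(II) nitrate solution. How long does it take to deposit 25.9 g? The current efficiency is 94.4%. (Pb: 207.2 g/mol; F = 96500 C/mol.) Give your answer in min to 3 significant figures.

n(Pb) = 25.9 / 207.2 = 0.1250 mol
Pb²⁺ + 2e⁻ → Pb, so n(e⁻) = 2 × 0.1250 = 0.2500 mol
Q = 0.2500 × 96500 / 0.944 = 25560 C
t = Q / I = 25560 / 11.6 = 2203 s = 36.7 min

36.7 min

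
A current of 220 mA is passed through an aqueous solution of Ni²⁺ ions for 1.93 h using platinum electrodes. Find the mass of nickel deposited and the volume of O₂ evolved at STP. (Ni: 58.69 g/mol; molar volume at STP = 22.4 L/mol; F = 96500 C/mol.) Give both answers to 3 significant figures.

0.465 g Ni; 0.0887 L O₂

Q = 0.220 × 6948 = 1529 C; n(e⁻) = 1529 / 96500 = 0.01584 mol
Cathode: Ni²⁺ + 2e⁻ → Ni → n(Ni) = 0.01584/2 = 0.007920 mol → 0.465 g
Anode: 2H₂O → O₂ + 4H⁺ + 4e⁻ → n(O₂) = 0.01584/4 = 0.003960 mol → 0.0887 L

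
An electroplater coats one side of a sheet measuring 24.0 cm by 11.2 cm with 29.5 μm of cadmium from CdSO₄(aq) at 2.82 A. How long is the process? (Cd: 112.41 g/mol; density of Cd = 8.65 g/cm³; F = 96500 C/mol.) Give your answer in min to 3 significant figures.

69.6 min

Plated area = 24.0 × 11.2 = 268.8 cm²
Volume = 268.8 × 29.5×10⁻⁴ cm = 0.7930 cm³
m(Cd) = 0.7930 × 8.65 = 6.859 g
n(Cd) = 6.859 / 112.41 = 0.06102 mol; n(e⁻) = 2 × 0.06102 = 0.1220 mol
Q = 0.1220 × 96500 = 11770 C
t = 11770 / 2.82 = 4174 s = 69.6 min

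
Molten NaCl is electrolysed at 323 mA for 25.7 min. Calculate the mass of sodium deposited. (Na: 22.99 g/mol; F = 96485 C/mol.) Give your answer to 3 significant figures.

0.119 g

Q = 0.323 A × 1542 s = 498.1 C
n(e⁻) = 498.1 / 96485 = 0.005162 mol
Na⁺ + e⁻ → Na, so n(Na) = 0.005162 mol
m = 0.005162 × 22.99 = 0.119 g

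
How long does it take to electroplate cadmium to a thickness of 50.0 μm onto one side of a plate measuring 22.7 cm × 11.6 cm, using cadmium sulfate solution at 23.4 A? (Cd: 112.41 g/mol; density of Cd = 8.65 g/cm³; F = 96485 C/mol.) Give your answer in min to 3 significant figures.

13.9 min

Plated area = 22.7 × 11.6 = 263.3 cm²
Volume = 263.3 × 50.0×10⁻⁴ cm = 1.317 cm³
m(Cd) = 1.317 × 8.65 = 11.39 g
n(Cd) = 11.39 / 112.41 = 0.1013 mol; n(e⁻) = 2 × 0.1013 = 0.2026 mol
Q = 0.2026 × 96485 = 19550 C
t = 19550 / 23.4 = 835.5 s = 13.9 min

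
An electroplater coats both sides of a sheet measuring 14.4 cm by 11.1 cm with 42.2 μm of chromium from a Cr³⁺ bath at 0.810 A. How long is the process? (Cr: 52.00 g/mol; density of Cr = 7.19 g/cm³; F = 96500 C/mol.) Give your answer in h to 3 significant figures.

18.5 h

Plated area = 2 × 14.4 × 11.1 = 319.7 cm²
Volume = 319.7 × 42.2×10⁻⁴ cm = 1.349 cm³
m(Cr) = 1.349 × 7.19 = 9.699 g
n(Cr) = 9.699 / 52.00 = 0.1865 mol; n(e⁻) = 3 × 0.1865 = 0.5595 mol
Q = 0.5595 × 96500 = 53990 C
t = 53990 / 0.810 = 66650 s = 18.5 h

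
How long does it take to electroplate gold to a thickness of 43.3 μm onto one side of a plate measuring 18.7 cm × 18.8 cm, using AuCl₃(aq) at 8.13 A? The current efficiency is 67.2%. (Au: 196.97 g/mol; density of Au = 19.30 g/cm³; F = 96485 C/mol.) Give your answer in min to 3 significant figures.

Plated area = 18.7 × 18.8 = 351.6 cm²
Volume = 351.6 × 43.3×10⁻⁴ cm = 1.522 cm³
m(Au) = 1.522 × 19.30 = 29.37 g
n(Au) = 29.37 / 196.97 = 0.1491 mol; n(e⁻) = 3 × 0.1491 = 0.4473 mol
Q = 0.4473 × 96485 / 0.672 = 64220 C
t = 64220 / 8.13 = 7899 s = 132 min

132 min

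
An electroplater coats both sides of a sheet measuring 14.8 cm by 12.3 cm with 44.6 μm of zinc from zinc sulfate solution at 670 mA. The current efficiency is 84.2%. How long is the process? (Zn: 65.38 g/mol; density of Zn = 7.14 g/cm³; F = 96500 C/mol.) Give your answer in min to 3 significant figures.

Plated area = 2 × 14.8 × 12.3 = 364.1 cm²
Volume = 364.1 × 44.6×10⁻⁴ cm = 1.624 cm³
m(Zn) = 1.624 × 7.14 = 11.60 g
n(Zn) = 11.60 / 65.38 = 0.1774 mol; n(e⁻) = 2 × 0.1774 = 0.3548 mol
Q = 0.3548 × 96500 / 0.842 = 40660 C
t = 40660 / 0.670 = 60690 s = 1010 min

1010 min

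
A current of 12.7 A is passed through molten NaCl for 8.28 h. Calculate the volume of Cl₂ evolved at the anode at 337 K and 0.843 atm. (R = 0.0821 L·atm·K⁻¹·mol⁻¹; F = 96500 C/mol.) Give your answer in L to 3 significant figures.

64.4 L

Q = It = 12.7 × 29808 = 3.786×10^5 C
n(e⁻) = Q/F = 3.786×10^5/96500 = 3.923 mol
2Cl⁻ → Cl₂ + 2e⁻, so n(Cl₂) = 3.923 / 2 = 1.962 mol
V = nRT/P = 1.962 × 0.0821 × 337 / 0.843 = 64.39 L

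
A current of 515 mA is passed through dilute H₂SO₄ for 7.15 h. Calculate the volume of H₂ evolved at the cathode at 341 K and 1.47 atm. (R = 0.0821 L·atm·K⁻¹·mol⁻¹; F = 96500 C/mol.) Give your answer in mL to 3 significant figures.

Q = It = 0.515 × 25740 = 13260 C
n(e⁻) = 13260 / 96500 = 0.1374 mol
2H⁺ + 2e⁻ → H₂, so n(H₂) = 0.1374 / 2 = 0.06870 mol
V = nRT/P = 0.06870 × 0.0821 × 341 / 1.47 = 1.308 L
= 1310 mL

1310 mL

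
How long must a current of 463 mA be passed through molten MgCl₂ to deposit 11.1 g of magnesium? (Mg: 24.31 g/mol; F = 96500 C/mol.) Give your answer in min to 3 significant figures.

n(Mg) = 11.1 / 24.31 = 0.4566 mol
Mg²⁺ + 2e⁻ → Mg, so n(e⁻) = 2 × 0.4566 = 0.9132 mol
Q = 0.9132 × 96500 = 88120 C
t = Q / I = 88120 / 0.463 = 1.903×10^5 s = 3170 min

3170 min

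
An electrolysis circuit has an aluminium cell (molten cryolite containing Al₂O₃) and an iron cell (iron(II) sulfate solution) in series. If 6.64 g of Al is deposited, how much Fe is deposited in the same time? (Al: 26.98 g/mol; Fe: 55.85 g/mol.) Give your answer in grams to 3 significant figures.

20.6 g

n(Al) = 6.64 / 26.98 = 0.2461 mol
Al³⁺ + 3e⁻ → Al, so n(e⁻) = 3 × 0.2461 = 0.7383 mol
Same current for the same time ⇒ same n(e⁻) = 0.7383 mol in both cells.
Fe²⁺ + 2e⁻ → Fe, so n(Fe) = 0.7383 / 2 = 0.3692 mol
m(Fe) = 0.3692 × 55.85 = 20.6 g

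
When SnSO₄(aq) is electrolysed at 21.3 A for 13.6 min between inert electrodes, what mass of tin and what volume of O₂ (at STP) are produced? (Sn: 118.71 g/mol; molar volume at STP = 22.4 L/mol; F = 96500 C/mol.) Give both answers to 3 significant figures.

10.7 g Sn; 1.01 L O₂

Q = 21.3 × 816 = 17380 C; n(e⁻) = 17380 / 96500 = 0.1801 mol
Cathode: Sn²⁺ + 2e⁻ → Sn → n(Sn) = 0.1801/2 = 0.09005 mol → 10.7 g
Anode: 2H₂O → O₂ + 4H⁺ + 4e⁻ → n(O₂) = 0.1801/4 = 0.04503 mol → 1.01 L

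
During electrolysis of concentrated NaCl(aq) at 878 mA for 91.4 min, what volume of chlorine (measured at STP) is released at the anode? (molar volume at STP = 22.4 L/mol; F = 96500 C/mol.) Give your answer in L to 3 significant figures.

Q = It = 0.878 × 5484 = 4815 C
n(e⁻) = 4815 / 96500 = 0.04990 mol
2Cl⁻ → Cl₂ + 2e⁻, so n(Cl₂) = 0.04990 / 2 = 0.02495 mol
V = 0.02495 × 22.4 = 0.5589 L

0.559 L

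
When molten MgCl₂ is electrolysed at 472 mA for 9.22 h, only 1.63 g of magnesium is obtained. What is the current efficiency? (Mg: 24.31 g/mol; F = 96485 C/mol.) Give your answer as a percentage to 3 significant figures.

Q = 0.472 × 33192 = 15670 C
n(e⁻) = 15670 / 96485 = 0.1624 mol
Mg²⁺ + 2e⁻ → Mg, so theoretical n(Mg) = 0.08120 mol → 1.974 g
Efficiency = 1.63 / 1.974 = 0.8257 = 82.6%

82.6%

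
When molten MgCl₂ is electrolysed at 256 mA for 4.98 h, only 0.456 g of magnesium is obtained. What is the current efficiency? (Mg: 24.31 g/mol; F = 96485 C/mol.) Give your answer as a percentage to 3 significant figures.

Q = 0.256 × 17928 = 4590 C
n(e⁻) = 4590 / 96485 = 0.04757 mol
Mg²⁺ + 2e⁻ → Mg, so theoretical n(Mg) = 0.02379 mol → 0.5783 g
Efficiency = 0.456 / 0.5783 = 0.7885 = 78.9%

78.9%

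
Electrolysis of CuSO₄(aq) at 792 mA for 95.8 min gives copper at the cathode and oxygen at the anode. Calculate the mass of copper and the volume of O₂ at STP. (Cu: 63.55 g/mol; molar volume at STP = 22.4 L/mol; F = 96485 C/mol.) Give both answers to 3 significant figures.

Q = 0.792 × 5748 = 4552 C; n(e⁻) = 4552 / 96485 = 0.04718 mol
Cathode: Cu²⁺ + 2e⁻ → Cu → n(Cu) = 0.04718/2 = 0.02359 mol → 1.50 g
Anode: 2H₂O → O₂ + 4H⁺ + 4e⁻ → n(O₂) = 0.04718/4 = 0.01180 mol → 0.264 L

1.50 g Cu; 0.264 L O₂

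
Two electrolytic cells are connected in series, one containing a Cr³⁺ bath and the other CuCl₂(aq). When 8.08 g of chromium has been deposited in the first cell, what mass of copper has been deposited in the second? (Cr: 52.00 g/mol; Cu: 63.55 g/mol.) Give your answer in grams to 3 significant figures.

14.8 g

n(Cr) = 8.08 / 52.00 = 0.1554 mol
Cr³⁺ + 3e⁻ → Cr, so n(e⁻) = 3 × 0.1554 = 0.4662 mol
The cells are in series, so the same charge (and hence the same n(e⁻) = 0.4662 mol) passes through both.
Cu²⁺ + 2e⁻ → Cu, so n(Cu) = 0.4662 / 2 = 0.2331 mol
m(Cu) = 0.2331 × 63.55 = 14.8 g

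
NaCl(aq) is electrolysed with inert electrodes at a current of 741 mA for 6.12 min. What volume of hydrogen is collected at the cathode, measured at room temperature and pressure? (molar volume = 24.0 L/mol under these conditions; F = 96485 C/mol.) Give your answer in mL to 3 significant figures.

33.8 mL

Q = 0.741 A × 367.2 s = 272.1 C
n(e⁻) = 272.1 / 96485 = 0.002820 mol
2H⁺ + 2e⁻ → H₂, so n(H₂) = 0.002820 / 2 = 0.001410 mol
V = 0.001410 × 24.0 = 0.03384 L
= 33.8 mL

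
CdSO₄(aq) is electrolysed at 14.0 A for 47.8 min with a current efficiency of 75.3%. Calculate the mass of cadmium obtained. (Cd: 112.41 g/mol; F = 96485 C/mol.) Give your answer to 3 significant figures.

17.6 g

Q = 14.0 × 2868 = 40150 C
n(e⁻) = 40150 / 96485 = 0.4161 mol
Cd²⁺ + 2e⁻ → Cd, so theoretical m(Cd) = 0.2081 × 112.41 = 23.39 g
Actual mass = 75.3% × 23.39 = 17.6 g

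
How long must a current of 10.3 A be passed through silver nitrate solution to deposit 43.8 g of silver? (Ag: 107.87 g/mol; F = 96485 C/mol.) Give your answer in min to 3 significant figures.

n(Ag) = 43.8 / 107.87 = 0.4060 mol
Ag⁺ + e⁻ → Ag, so n(e⁻) = 0.4060 mol
Q = 0.4060 × 96485 = 39170 C
t = Q / I = 39170 / 10.3 = 3803 s = 63.4 min

63.4 min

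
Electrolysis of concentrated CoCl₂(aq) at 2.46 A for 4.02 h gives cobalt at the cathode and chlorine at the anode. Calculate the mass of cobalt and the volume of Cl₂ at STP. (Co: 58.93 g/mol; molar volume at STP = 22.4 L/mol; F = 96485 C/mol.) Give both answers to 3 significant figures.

10.9 g Co; 4.13 L Cl₂

Q = 2.46 × 14472 = 35600 C; n(e⁻) = 35600 / 96485 = 0.3690 mol
Cathode: Co²⁺ + 2e⁻ → Co → n(Co) = 0.3690/2 = 0.1845 mol → 10.9 g
Anode: 2Cl⁻ → Cl₂ + 2e⁻ → n(Cl₂) = 0.3690/2 = 0.1845 mol → 4.13 L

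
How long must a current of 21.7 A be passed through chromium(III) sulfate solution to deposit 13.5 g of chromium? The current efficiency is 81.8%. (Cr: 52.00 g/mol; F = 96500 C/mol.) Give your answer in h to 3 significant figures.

1.18 h

n(Cr) = 13.5 / 52.00 = 0.2596 mol
Cr³⁺ + 3e⁻ → Cr, so n(e⁻) = 3 × 0.2596 = 0.7788 mol
Q = 0.7788 × 96500 / 0.818 = 91880 C
t = Q / I = 91880 / 21.7 = 4234 s = 1.18 h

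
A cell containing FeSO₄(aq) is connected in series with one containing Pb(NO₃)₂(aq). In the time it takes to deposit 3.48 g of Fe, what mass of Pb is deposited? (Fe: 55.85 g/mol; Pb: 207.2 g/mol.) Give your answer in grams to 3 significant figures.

12.9 g

n(Fe) = 3.48 / 55.85 = 0.06231 mol
Fe²⁺ + 2e⁻ → Fe, so n(e⁻) = 2 × 0.06231 = 0.1246 mol
Since the cells are in series, n(e⁻) in the Pb cell is also 0.1246 mol.
Pb²⁺ + 2e⁻ → Pb, so n(Pb) = 0.1246 / 2 = 0.06230 mol
m(Pb) = 0.06230 × 207.2 = 12.9 g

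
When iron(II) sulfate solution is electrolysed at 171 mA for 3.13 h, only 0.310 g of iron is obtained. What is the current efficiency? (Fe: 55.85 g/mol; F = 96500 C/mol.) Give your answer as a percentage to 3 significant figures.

55.6%

Q = 0.171 × 11268 = 1927 C
n(e⁻) = 1927 / 96500 = 0.01997 mol
Fe²⁺ + 2e⁻ → Fe, so theoretical n(Fe) = 0.009985 mol → 0.5577 g
Efficiency = 0.310 / 0.5577 = 0.5559 = 55.6%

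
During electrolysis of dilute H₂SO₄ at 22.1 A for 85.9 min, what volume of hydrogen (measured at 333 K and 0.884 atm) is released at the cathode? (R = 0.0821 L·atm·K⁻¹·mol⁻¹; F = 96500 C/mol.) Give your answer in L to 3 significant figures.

Charge passed = 22.1 × 5154 = 1.139×10^5 C
n(e⁻) = Q/F = 1.139×10^5/96500 = 1.180 mol
2H⁺ + 2e⁻ → H₂, so n(H₂) = 1.180 / 2 = 0.5900 mol
V = nRT/P = 0.5900 × 0.0821 × 333 / 0.884 = 18.25 L

18.3 L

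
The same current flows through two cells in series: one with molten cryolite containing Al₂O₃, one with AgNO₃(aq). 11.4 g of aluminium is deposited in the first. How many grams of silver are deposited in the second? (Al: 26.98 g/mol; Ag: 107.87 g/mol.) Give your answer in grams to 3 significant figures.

137 g

n(Al) = 11.4 / 26.98 = 0.4225 mol
Al³⁺ + 3e⁻ → Al, so n(e⁻) = 3 × 0.4225 = 1.268 mol
Since the cells are in series, n(e⁻) in the Ag cell is also 1.268 mol.
Ag⁺ + e⁻ → Ag, so n(Ag) = 1.268 mol
m(Ag) = 1.268 × 107.87 = 137 g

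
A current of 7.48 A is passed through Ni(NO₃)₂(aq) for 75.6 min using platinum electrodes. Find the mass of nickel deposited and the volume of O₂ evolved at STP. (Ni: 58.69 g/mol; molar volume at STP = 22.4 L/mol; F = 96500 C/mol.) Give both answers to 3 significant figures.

10.3 g Ni; 1.97 L O₂

Q = 7.48 × 4536 = 33930 C; n(e⁻) = 33930 / 96500 = 0.3516 mol
Cathode: Ni²⁺ + 2e⁻ → Ni → n(Ni) = 0.3516/2 = 0.1758 mol → 10.3 g
Anode: 2H₂O → O₂ + 4H⁺ + 4e⁻ → n(O₂) = 0.3516/4 = 0.08790 mol → 1.97 L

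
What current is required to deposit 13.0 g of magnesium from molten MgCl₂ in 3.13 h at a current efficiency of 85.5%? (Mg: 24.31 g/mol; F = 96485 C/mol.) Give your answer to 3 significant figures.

10.7 A

n(Mg) = 13.0 / 24.31 = 0.5348 mol
Mg²⁺ + 2e⁻ → Mg, so n(e⁻) = 2 × 0.5348 = 1.070 mol
Q = 1.070 × 96485 / 0.855 = 1.207×10^5 C
I = Q / t = 1.207×10^5 / 11268 s = 10.7 A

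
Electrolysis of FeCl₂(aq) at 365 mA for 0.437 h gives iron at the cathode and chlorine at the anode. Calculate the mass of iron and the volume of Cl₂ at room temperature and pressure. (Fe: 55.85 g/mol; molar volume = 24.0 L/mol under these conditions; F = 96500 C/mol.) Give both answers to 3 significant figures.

0.166 g Fe; 0.0714 L Cl₂

Q = 0.365 × 1573.2 = 574.2 C; n(e⁻) = 574.2 / 96500 = 0.005950 mol
Cathode: Fe²⁺ + 2e⁻ → Fe → n(Fe) = 0.005950/2 = 0.002975 mol → 0.166 g
Anode: 2Cl⁻ → Cl₂ + 2e⁻ → n(Cl₂) = 0.005950/2 = 0.002975 mol → 0.0714 L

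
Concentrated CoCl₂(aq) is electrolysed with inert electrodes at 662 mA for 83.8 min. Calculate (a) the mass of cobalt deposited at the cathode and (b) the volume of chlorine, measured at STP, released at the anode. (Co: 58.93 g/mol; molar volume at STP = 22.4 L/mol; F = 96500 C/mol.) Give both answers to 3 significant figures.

1.02 g Co; 0.386 L Cl₂

Q = 0.662 × 5028 = 3329 C; n(e⁻) = 3329 / 96500 = 0.03450 mol
Cathode: Co²⁺ + 2e⁻ → Co → n(Co) = 0.03450/2 = 0.01725 mol → 1.02 g
Anode: 2Cl⁻ → Cl₂ + 2e⁻ → n(Cl₂) = 0.03450/2 = 0.01725 mol → 0.386 L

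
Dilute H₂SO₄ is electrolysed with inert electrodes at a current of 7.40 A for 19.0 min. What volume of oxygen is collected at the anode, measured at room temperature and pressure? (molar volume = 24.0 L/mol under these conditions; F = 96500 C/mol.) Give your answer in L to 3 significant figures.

0.525 L

Charge passed = 7.40 × 1140 = 8436 C
n(e⁻) = 8436 / 96500 = 0.08742 mol
2H₂O → O₂ + 4H⁺ + 4e⁻, so n(O₂) = 0.08742 / 4 = 0.02186 mol
V = 0.02186 × 24.0 = 0.5246 L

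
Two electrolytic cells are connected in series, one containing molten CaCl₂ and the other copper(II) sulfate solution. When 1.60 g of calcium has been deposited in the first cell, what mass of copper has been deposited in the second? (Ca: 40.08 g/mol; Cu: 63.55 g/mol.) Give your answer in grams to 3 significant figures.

n(Ca) = 1.60 / 40.08 = 0.03992 mol
Ca²⁺ + 2e⁻ → Ca, so n(e⁻) = 2 × 0.03992 = 0.07984 mol
Since the cells are in series, n(e⁻) in the Cu cell is also 0.07984 mol.
Cu²⁺ + 2e⁻ → Cu, so n(Cu) = 0.07984 / 2 = 0.03992 mol
m(Cu) = 0.03992 × 63.55 = 2.54 g

2.54 g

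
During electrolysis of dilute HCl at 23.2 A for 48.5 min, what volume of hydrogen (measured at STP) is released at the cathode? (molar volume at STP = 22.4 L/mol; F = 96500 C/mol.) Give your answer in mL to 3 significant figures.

Q = 23.2 A × 2910 s = 67510 C
n(e⁻) = 67510 / 96500 = 0.6996 mol
2H⁺ + 2e⁻ → H₂, so n(H₂) = 0.6996 / 2 = 0.3498 mol
V = 0.3498 × 22.4 = 7.836 L
= 7840 mL

7840 mL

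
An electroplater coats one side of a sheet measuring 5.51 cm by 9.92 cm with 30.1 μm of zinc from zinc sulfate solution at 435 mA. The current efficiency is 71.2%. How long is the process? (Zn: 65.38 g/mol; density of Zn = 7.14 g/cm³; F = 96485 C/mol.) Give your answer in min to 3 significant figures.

187 min

Plated area = 5.51 × 9.92 = 54.66 cm²
Volume = 54.66 × 30.1×10⁻⁴ cm = 0.1645 cm³
m(Zn) = 0.1645 × 7.14 = 1.175 g
n(Zn) = 1.175 / 65.38 = 0.01797 mol; n(e⁻) = 2 × 0.01797 = 0.03594 mol
Q = 0.03594 × 96485 / 0.712 = 4870 C
t = 4870 / 0.435 = 11200 s = 187 min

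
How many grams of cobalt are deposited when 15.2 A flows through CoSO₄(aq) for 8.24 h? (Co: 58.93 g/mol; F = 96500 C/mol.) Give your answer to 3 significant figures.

138 g

Q = 15.2 A × 29664 s = 4.509×10^5 C
n(e⁻) = Q/F = 4.509×10^5/96500 = 4.673 mol
Co²⁺ + 2e⁻ → Co, so n(Co) = 4.673 / 2 = 2.337 mol
m = 2.337 × 58.93 = 138 g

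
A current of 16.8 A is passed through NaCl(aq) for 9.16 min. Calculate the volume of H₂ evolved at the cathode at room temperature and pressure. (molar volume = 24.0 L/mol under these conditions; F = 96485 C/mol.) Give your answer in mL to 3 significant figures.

1150 mL

Charge passed = 16.8 × 549.6 = 9233 C
Moles of electrons = 9233 / 96485 = 0.09569 mol
2H⁺ + 2e⁻ → H₂, so n(H₂) = 0.09569 / 2 = 0.04785 mol
V = 0.04785 × 24.0 = 1.148 L
= 1150 mL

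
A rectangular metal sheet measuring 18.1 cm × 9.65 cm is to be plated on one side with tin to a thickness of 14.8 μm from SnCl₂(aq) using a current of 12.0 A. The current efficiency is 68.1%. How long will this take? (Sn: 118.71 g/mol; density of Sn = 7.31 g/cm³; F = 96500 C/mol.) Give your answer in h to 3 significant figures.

0.104 h

Plated area = 18.1 × 9.65 = 174.7 cm²
Volume = 174.7 × 14.8×10⁻⁴ cm = 0.2586 cm³
m(Sn) = 0.2586 × 7.31 = 1.890 g
n(Sn) = 1.890 / 118.71 = 0.01592 mol; n(e⁻) = 2 × 0.01592 = 0.03184 mol
Q = 0.03184 × 96500 / 0.681 = 4512 C
t = 4512 / 12.0 = 376.0 s = 0.104 h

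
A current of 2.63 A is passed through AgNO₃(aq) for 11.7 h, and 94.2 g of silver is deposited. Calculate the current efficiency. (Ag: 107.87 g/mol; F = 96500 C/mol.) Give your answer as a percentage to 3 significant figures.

Q = 2.63 × 42120 = 1.108×10^5 C
n(e⁻) = 1.108×10^5 / 96500 = 1.148 mol
Ag⁺ + e⁻ → Ag, so theoretical n(Ag) = 1.148 mol → 123.8 g
Efficiency = 94.2 / 123.8 = 0.7609 = 76.1%

76.1%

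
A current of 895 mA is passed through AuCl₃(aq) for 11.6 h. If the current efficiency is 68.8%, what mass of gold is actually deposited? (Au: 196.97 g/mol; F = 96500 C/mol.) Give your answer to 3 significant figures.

17.5 g

Q = 0.895 × 41760 = 37380 C
n(e⁻) = 37380 / 96500 = 0.3874 mol
Au³⁺ + 3e⁻ → Au, so theoretical m(Au) = 0.1291 × 196.97 = 25.43 g
Actual mass = 68.8% × 25.43 = 17.5 g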